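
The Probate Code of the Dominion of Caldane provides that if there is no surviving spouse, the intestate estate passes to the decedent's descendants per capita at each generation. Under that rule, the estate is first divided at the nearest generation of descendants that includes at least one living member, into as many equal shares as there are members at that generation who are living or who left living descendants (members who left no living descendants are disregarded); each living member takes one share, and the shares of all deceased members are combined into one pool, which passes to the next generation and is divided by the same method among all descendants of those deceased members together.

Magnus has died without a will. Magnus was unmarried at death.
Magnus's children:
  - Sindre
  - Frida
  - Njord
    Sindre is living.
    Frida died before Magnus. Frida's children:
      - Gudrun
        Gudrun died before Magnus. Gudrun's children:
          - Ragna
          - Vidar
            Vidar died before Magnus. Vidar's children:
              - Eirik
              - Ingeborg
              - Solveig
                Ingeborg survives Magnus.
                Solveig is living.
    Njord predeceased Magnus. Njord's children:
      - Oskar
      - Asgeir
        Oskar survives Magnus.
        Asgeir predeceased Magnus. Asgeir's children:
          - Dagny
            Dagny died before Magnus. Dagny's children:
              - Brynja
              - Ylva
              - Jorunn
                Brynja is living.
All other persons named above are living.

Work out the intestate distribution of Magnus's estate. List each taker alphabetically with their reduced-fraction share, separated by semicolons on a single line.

Brynja 4/81; Eirik 4/81; Ingeborg 4/81; Jorunn 4/81; Oskar 2/9; Ragna 4/27; Sindre 1/3; Solveig 4/81; Ylva 4/81

There is no surviving spouse, so the entire estate passes to Magnus's descendants per capita at each generation.
At generation 1 (Sindre, Frida, Njord) there are 3 shares of (1)/3 = 1/3 each.
Living: Sindre — each takes 1/3.
Deceased: Frida and Njord. Their combined 2/3 is pooled and carried to generation 2.
At generation 2 (Gudrun, Oskar, Asgeir) there are 3 shares of (2/3)/3 = 2/9 each.
Living: Oskar — each takes 2/9.
Deceased: Gudrun and Asgeir. Their combined 4/9 is pooled and carried to generation 3.
At generation 3 (Ragna, Vidar, Dagny) there are 3 shares of (4/9)/3 = 4/27 each.
Living: Ragna — each takes 4/27.
Deceased: Vidar and Dagny. Their combined 8/27 is pooled and carried to generation 4.
At generation 4 (Eirik, Ingeborg, Solveig, Brynja, Ylva, Jorunn) there are 6 shares of (8/27)/6 = 4/81 each.
Living: Eirik, Ingeborg, Solveig, Brynja, Ylva, and Jorunn — each takes 4/81.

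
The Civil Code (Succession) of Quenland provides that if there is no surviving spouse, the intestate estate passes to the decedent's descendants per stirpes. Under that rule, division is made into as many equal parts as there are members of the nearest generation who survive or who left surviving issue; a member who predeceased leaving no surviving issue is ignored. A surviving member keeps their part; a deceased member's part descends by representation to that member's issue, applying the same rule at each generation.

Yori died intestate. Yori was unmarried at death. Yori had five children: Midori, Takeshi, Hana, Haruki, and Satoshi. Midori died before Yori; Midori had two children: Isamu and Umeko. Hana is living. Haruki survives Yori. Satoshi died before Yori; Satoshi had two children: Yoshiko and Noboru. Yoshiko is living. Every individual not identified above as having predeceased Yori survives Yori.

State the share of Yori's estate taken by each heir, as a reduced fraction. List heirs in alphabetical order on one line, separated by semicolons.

There is no surviving spouse, so the entire estate passes to Yori's descendants per stirpes.
The estate is divided into 5 equal shares of 1/5 among Midori, Takeshi, Hana, Haruki, Satoshi.
Midori predeceased; the 1/5 allotted to Midori's branch passes to Midori's issue by representation.
The 1/5 is divided into 2 equal shares of 1/10 among Isamu, Umeko.
Isamu is living and takes 1/10.
Umeko is living and takes 1/10.
Takeshi is living and takes 1/5.
Hana is living and takes 1/5.
Haruki is living and takes 1/5.
Satoshi predeceased; the 1/5 allotted to Satoshi's branch passes to Satoshi's issue by representation.
The 1/5 is divided into 2 equal shares of 1/10 among Yoshiko, Noboru.
Yoshiko is living and takes 1/10.
Noboru is living and takes 1/10.

Hana 1/5; Haruki 1/5; Isamu 1/10; Noboru 1/10; Takeshi 1/5; Umeko 1/10; Yoshiko 1/10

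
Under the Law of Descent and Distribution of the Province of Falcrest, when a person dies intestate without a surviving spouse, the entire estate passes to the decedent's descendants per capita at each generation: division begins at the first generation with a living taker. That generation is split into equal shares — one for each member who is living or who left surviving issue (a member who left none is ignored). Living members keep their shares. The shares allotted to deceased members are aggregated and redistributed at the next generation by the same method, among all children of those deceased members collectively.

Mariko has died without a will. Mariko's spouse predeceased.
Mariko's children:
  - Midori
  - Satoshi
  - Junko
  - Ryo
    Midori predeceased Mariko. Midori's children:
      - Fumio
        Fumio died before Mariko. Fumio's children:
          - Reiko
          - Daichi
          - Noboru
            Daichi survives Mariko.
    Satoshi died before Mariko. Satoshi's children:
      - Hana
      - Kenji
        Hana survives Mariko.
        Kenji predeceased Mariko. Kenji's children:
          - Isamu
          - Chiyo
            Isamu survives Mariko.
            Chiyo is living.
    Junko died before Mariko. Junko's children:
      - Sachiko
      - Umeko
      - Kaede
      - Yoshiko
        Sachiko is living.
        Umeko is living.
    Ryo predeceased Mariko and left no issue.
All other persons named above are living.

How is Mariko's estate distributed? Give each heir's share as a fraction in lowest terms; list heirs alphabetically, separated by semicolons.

Chiyo 2/35; Daichi 2/35; Hana 1/7; Isamu 2/35; Kaede 1/7; Noboru 2/35; Reiko 2/35; Sachiko 1/7; Umeko 1/7; Yoshiko 1/7

There is no surviving spouse, so the entire estate passes to Mariko's descendants per capita at each generation.
No one at generation 1 (Midori, Satoshi, Junko) is living; moving to the next generation.
At generation 2 (Fumio, Hana, Kenji, Sachiko, Umeko, Kaede, Yoshiko) there are 7 shares of (1)/7 = 1/7 each.
Living: Hana, Sachiko, Umeko, Kaede, and Yoshiko — each takes 1/7.
Deceased: Fumio and Kenji. Their combined 2/7 is pooled and carried to generation 3.
At generation 3 (Reiko, Daichi, Noboru, Isamu, Chiyo) there are 5 shares of (2/7)/5 = 2/35 each.
Living: Reiko, Daichi, Noboru, Isamu, and Chiyo — each takes 2/35.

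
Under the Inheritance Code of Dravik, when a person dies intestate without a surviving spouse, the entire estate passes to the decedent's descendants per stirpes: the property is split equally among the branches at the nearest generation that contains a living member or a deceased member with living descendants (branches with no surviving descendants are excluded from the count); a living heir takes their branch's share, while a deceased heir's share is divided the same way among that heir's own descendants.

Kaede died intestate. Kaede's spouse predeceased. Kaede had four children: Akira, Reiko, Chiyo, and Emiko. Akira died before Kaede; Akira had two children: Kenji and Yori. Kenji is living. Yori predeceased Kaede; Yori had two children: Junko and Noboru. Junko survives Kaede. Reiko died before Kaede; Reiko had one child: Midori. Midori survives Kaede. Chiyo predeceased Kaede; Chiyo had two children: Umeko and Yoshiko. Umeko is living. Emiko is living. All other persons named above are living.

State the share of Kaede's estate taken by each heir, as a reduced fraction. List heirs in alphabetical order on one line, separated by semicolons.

Emiko 1/4; Junko 1/16; Kenji 1/8; Midori 1/4; Noboru 1/16; Umeko 1/8; Yoshiko 1/8

There is no surviving spouse, so the entire estate passes to Kaede's descendants per stirpes.
The estate is divided into 4 equal shares of 1/4 among Akira, Reiko, Chiyo, Emiko.
Akira predeceased; the 1/4 allotted to Akira's branch passes to Akira's issue by representation.
The 1/4 is divided into 2 equal shares of 1/8 among Kenji, Yori.
Kenji is living and takes 1/8.
Yori predeceased; the 1/8 allotted to Yori's branch passes to Yori's issue by representation.
The 1/8 is divided into 2 equal shares of 1/16 among Junko, Noboru.
Junko is living and takes 1/16.
Noboru is living and takes 1/16.
Reiko predeceased; the 1/4 allotted to Reiko's branch passes to Reiko's issue by representation.
Midori is the sole taker at this level and receives the full 1/4.
Chiyo predeceased; the 1/4 allotted to Chiyo's branch passes to Chiyo's issue by representation.
The 1/4 is divided into 2 equal shares of 1/8 among Umeko, Yoshiko.
Umeko is living and takes 1/8.
Yoshiko is living and takes 1/8.
Emiko is living and takes 1/4.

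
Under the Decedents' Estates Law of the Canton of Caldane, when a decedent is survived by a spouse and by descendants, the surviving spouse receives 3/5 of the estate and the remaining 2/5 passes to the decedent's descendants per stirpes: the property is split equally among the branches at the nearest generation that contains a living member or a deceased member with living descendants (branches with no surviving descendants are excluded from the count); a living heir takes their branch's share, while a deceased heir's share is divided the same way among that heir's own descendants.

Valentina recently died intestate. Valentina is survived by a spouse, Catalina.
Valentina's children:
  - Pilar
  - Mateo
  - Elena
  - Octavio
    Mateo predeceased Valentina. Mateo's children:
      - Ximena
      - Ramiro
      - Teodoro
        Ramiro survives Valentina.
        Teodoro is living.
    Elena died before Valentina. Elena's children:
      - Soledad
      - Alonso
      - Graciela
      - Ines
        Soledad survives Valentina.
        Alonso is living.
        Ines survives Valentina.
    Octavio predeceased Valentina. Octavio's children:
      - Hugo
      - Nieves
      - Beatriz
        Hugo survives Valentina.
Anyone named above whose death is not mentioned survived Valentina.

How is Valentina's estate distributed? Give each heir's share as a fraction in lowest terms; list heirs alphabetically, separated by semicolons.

Catalina, as surviving spouse, takes 3/5.
The remaining 2/5 passes to Valentina's descendants per stirpes.
The 2/5 is divided into 4 equal shares of 1/10 among Pilar, Mateo, Elena, Octavio.
Pilar is living and takes 1/10.
Mateo predeceased; the 1/10 allotted to Mateo's branch passes to Mateo's issue by representation.
The 1/10 is divided into 3 equal shares of 1/30 among Ximena, Ramiro, Teodoro.
Ximena is living and takes 1/30.
Ramiro is living and takes 1/30.
Teodoro is living and takes 1/30.
Elena predeceased; the 1/10 allotted to Elena's branch passes to Elena's issue by representation.
The 1/10 is divided into 4 equal shares of 1/40 among Soledad, Alonso, Graciela, Ines.
Soledad is living and takes 1/40.
Alonso is living and takes 1/40.
Graciela is living and takes 1/40.
Ines is living and takes 1/40.
Octavio predeceased; the 1/10 allotted to Octavio's branch passes to Octavio's issue by representation.
The 1/10 is divided into 3 equal shares of 1/30 among Hugo, Nieves, Beatriz.
Hugo is living and takes 1/30.
Nieves is living and takes 1/30.
Beatriz is living and takes 1/30.

Alonso 1/40; Beatriz 1/30; Catalina 3/5; Graciela 1/40; Hugo 1/30; Ines 1/40; Nieves 1/30; Pilar 1/10; Ramiro 1/30; Soledad 1/40; Teodoro 1/30; Ximena 1/30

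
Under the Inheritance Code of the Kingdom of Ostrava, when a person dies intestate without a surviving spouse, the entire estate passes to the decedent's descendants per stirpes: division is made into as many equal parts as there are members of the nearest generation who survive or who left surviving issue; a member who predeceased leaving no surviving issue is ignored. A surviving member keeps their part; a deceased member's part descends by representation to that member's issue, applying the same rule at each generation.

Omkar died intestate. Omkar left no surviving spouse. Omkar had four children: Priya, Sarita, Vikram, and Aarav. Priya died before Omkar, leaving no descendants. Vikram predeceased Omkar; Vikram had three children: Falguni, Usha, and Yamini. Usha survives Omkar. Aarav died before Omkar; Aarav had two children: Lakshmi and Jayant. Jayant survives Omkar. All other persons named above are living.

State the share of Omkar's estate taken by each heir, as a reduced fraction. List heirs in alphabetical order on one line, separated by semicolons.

There is no surviving spouse, so the entire estate passes to Omkar's descendants per stirpes.
Priya left no surviving issue, so that branch lapses and is disregarded.
The estate is divided into 3 equal shares of 1/3 among Sarita, Vikram, Aarav.
Sarita is living and takes 1/3.
Vikram predeceased; the 1/3 allotted to Vikram's branch passes to Vikram's issue by representation.
The 1/3 is divided into 3 equal shares of 1/9 among Falguni, Usha, Yamini.
Falguni is living and takes 1/9.
Usha is living and takes 1/9.
Yamini is living and takes 1/9.
Aarav predeceased; the 1/3 allotted to Aarav's branch passes to Aarav's issue by representation.
The 1/3 is divided into 2 equal shares of 1/6 among Lakshmi, Jayant.
Lakshmi is living and takes 1/6.
Jayant is living and takes 1/6.

Falguni 1/9; Jayant 1/6; Lakshmi 1/6; Sarita 1/3; Usha 1/9; Yamini 1/9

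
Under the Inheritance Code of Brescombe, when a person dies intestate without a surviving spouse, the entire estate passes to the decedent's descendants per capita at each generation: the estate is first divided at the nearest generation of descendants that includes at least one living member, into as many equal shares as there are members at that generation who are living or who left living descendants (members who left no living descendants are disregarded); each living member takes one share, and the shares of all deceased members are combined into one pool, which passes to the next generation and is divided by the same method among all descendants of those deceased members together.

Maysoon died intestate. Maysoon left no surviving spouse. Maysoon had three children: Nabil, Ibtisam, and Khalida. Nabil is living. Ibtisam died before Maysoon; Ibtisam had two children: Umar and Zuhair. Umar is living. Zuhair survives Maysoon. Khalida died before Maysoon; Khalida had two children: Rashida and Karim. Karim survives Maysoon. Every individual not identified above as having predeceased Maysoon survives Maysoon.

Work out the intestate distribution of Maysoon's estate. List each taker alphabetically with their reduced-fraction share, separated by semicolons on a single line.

There is no surviving spouse, so the entire estate passes to Maysoon's descendants per capita at each generation.
At generation 1 (Nabil, Ibtisam, Khalida) there are 3 shares of (1)/3 = 1/3 each.
Living: Nabil — each takes 1/3.
Deceased: Ibtisam and Khalida. Their combined 2/3 is pooled and carried to generation 2.
At generation 2 (Umar, Zuhair, Rashida, Karim) there are 4 shares of (2/3)/4 = 1/6 each.
Living: Umar, Zuhair, Rashida, and Karim — each takes 1/6.

Karim 1/6; Nabil 1/3; Rashida 1/6; Umar 1/6; Zuhair 1/6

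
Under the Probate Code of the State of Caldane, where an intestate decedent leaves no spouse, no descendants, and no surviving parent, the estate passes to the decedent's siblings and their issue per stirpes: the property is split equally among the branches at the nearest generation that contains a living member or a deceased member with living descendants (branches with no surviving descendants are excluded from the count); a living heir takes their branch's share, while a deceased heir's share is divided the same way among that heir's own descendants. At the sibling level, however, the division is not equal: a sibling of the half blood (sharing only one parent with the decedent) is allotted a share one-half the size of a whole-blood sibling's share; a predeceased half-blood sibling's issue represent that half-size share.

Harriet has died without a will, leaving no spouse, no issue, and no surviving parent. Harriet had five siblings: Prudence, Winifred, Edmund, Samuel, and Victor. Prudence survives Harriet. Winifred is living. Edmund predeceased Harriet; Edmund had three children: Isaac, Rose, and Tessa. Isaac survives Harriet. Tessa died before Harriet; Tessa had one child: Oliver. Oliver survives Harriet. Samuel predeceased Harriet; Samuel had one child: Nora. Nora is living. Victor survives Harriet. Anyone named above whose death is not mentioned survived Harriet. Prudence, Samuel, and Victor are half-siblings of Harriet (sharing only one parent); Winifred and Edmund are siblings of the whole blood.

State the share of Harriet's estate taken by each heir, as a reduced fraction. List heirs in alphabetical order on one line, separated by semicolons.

Isaac 2/21; Nora 1/7; Oliver 2/21; Prudence 1/7; Rose 2/21; Victor 1/7; Winifred 2/7

No spouse, descendants, or parent survives, so the estate passes to Harriet's siblings per stirpes.
Half-blood siblings count for one-half the weight of whole-blood siblings at the initial division.
Dividing 1 in proportion to weights (total weight 7/2): Prudence (weight 1/2) → 1/7; Winifred (weight 1) → 2/7; Edmund (weight 1) → 2/7; Samuel (weight 1/2) → 1/7; Victor (weight 1/2) → 1/7.
Prudence is living and takes 1/7.
Winifred is living and takes 2/7.
Edmund predeceased; the 2/7 allotted to Edmund's branch passes to Edmund's issue by representation.
The 2/7 is divided into 3 equal shares of 2/21 among Isaac, Rose, Tessa.
Isaac is living and takes 2/21.
Rose is living and takes 2/21.
Tessa predeceased; the 2/21 allotted to Tessa's branch passes to Tessa's issue by representation.
Oliver is the sole taker at this level and receives the full 2/21.
Samuel predeceased; the 1/7 allotted to Samuel's branch passes to Samuel's issue by representation.
Nora is the sole taker at this level and receives the full 1/7.
Victor is living and takes 1/7.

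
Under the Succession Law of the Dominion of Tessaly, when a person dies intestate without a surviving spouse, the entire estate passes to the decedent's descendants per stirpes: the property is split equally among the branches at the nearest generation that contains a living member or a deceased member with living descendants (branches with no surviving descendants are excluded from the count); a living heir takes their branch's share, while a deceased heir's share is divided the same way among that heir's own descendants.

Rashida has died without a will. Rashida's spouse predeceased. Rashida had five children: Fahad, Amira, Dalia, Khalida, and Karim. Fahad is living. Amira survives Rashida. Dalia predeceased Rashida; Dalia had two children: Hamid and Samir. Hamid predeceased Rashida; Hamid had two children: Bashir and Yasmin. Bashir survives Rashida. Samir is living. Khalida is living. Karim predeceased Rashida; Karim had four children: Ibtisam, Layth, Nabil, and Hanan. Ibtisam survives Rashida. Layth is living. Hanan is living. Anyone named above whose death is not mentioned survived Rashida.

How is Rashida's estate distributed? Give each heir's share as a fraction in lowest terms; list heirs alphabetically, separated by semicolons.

There is no surviving spouse, so the entire estate passes to Rashida's descendants per stirpes.
The estate is divided into 5 equal shares of 1/5 among Fahad, Amira, Dalia, Khalida, Karim.
Fahad is living and takes 1/5.
Amira is living and takes 1/5.
Dalia predeceased; the 1/5 allotted to Dalia's branch passes to Dalia's issue by representation.
The 1/5 is divided into 2 equal shares of 1/10 among Hamid, Samir.
Hamid predeceased; the 1/10 allotted to Hamid's branch passes to Hamid's issue by representation.
The 1/10 is divided into 2 equal shares of 1/20 among Bashir, Yasmin.
Bashir is living and takes 1/20.
Yasmin is living and takes 1/20.
Samir is living and takes 1/10.
Khalida is living and takes 1/5.
Karim predeceased; the 1/5 allotted to Karim's branch passes to Karim's issue by representation.
The 1/5 is divided into 4 equal shares of 1/20 among Ibtisam, Layth, Nabil, Hanan.
Ibtisam is living and takes 1/20.
Layth is living and takes 1/20.
Nabil is living and takes 1/20.
Hanan is living and takes 1/20.

Amira 1/5; Bashir 1/20; Fahad 1/5; Hanan 1/20; Ibtisam 1/20; Khalida 1/5; Layth 1/20; Nabil 1/20; Samir 1/10; Yasmin 1/20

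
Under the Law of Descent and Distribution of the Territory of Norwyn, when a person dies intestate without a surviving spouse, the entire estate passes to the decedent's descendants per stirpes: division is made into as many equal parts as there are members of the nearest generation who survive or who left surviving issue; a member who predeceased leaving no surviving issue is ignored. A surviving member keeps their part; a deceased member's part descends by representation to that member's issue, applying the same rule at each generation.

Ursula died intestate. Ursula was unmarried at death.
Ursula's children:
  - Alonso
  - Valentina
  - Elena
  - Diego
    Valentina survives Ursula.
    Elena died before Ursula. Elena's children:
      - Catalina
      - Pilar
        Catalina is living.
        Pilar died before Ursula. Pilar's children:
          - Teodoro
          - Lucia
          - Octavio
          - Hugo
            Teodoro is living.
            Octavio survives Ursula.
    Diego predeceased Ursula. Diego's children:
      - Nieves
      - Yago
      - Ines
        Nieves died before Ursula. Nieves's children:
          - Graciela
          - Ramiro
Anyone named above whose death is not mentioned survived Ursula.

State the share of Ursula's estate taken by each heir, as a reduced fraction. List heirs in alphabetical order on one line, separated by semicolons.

There is no surviving spouse, so the entire estate passes to Ursula's descendants per stirpes.
The estate is divided into 4 equal shares of 1/4 among Alonso, Valentina, Elena, Diego.
Alonso is living and takes 1/4.
Valentina is living and takes 1/4.
Elena predeceased; the 1/4 allotted to Elena's branch passes to Elena's issue by representation.
The 1/4 is divided into 2 equal shares of 1/8 among Catalina, Pilar.
Catalina is living and takes 1/8.
Pilar predeceased; the 1/8 allotted to Pilar's branch passes to Pilar's issue by representation.
The 1/8 is divided into 4 equal shares of 1/32 among Teodoro, Lucia, Octavio, Hugo.
Teodoro is living and takes 1/32.
Lucia is living and takes 1/32.
Octavio is living and takes 1/32.
Hugo is living and takes 1/32.
Diego predeceased; the 1/4 allotted to Diego's branch passes to Diego's issue by representation.
The 1/4 is divided into 3 equal shares of 1/12 among Nieves, Yago, Ines.
Nieves predeceased; the 1/12 allotted to Nieves's branch passes to Nieves's issue by representation.
The 1/12 is divided into 2 equal shares of 1/24 among Graciela, Ramiro.
Graciela is living and takes 1/24.
Ramiro is living and takes 1/24.
Yago is living and takes 1/12.
Ines is living and takes 1/12.

Alonso 1/4; Catalina 1/8; Graciela 1/24; Hugo 1/32; Ines 1/12; Lucia 1/32; Octavio 1/32; Ramiro 1/24; Teodoro 1/32; Valentina 1/4; Yago 1/12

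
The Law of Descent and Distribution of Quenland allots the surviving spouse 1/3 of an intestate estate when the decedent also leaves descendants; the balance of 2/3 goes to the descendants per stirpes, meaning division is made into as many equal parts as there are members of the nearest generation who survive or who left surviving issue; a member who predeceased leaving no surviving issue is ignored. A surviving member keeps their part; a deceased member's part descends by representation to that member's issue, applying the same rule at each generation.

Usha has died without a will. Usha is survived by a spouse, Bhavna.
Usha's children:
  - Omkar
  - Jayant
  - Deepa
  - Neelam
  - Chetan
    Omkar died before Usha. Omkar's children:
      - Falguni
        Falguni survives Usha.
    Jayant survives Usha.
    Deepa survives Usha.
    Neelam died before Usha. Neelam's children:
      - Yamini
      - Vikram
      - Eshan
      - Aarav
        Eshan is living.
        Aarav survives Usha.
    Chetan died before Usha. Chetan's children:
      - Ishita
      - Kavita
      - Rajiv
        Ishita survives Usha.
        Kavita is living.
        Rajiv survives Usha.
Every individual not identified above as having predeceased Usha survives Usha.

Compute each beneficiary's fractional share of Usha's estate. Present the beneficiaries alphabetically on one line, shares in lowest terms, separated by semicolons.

Aarav 1/30; Bhavna 1/3; Deepa 2/15; Eshan 1/30; Falguni 2/15; Ishita 2/45; Jayant 2/15; Kavita 2/45; Rajiv 2/45; Vikram 1/30; Yamini 1/30

Bhavna, as surviving spouse, takes 1/3.
The remaining 2/3 passes to Usha's descendants per stirpes.
The 2/3 is divided into 5 equal shares of 2/15 among Omkar, Jayant, Deepa, Neelam, Chetan.
Omkar predeceased; the 2/15 allotted to Omkar's branch passes to Omkar's issue by representation.
Falguni is the sole taker at this level and receives the full 2/15.
Jayant is living and takes 2/15.
Deepa is living and takes 2/15.
Neelam predeceased; the 2/15 allotted to Neelam's branch passes to Neelam's issue by representation.
The 2/15 is divided into 4 equal shares of 1/30 among Yamini, Vikram, Eshan, Aarav.
Yamini is living and takes 1/30.
Vikram is living and takes 1/30.
Eshan is living and takes 1/30.
Aarav is living and takes 1/30.
Chetan predeceased; the 2/15 allotted to Chetan's branch passes to Chetan's issue by representation.
The 2/15 is divided into 3 equal shares of 2/45 among Ishita, Kavita, Rajiv.
Ishita is living and takes 2/45.
Kavita is living and takes 2/45.
Rajiv is living and takes 2/45.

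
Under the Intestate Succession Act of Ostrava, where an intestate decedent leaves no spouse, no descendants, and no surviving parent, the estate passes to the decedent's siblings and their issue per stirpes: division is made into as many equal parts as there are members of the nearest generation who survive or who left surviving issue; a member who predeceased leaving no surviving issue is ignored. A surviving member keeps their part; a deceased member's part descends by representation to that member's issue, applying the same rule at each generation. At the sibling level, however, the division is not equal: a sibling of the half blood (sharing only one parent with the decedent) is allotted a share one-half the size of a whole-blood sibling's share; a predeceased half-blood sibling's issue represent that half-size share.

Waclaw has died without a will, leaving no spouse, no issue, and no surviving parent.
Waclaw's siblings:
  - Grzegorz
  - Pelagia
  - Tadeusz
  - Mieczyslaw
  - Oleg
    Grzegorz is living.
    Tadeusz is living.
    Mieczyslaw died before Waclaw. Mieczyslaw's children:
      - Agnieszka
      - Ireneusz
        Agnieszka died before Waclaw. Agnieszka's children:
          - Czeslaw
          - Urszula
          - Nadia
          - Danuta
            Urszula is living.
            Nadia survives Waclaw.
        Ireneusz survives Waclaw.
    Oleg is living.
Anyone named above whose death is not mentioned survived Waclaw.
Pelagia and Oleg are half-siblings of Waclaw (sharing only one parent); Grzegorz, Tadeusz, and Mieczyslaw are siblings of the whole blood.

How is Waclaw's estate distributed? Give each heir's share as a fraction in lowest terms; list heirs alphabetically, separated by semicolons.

No spouse, descendants, or parent survives, so the estate passes to Waclaw's siblings per stirpes.
Half-blood siblings count for one-half the weight of whole-blood siblings at the initial division.
Dividing 1 in proportion to weights (total weight 4): Grzegorz (weight 1) → 1/4; Pelagia (weight 1/2) → 1/8; Tadeusz (weight 1) → 1/4; Mieczyslaw (weight 1) → 1/4; Oleg (weight 1/2) → 1/8.
Grzegorz is living and takes 1/4.
Pelagia is living and takes 1/8.
Tadeusz is living and takes 1/4.
Mieczyslaw predeceased; the 1/4 allotted to Mieczyslaw's branch passes to Mieczyslaw's issue by representation.
The 1/4 is divided into 2 equal shares of 1/8 among Agnieszka, Ireneusz.
Agnieszka predeceased; the 1/8 allotted to Agnieszka's branch passes to Agnieszka's issue by representation.
The 1/8 is divided into 4 equal shares of 1/32 among Czeslaw, Urszula, Nadia, Danuta.
Czeslaw is living and takes 1/32.
Urszula is living and takes 1/32.
Nadia is living and takes 1/32.
Danuta is living and takes 1/32.
Ireneusz is living and takes 1/8.
Oleg is living and takes 1/8.

Czeslaw 1/32; Danuta 1/32; Grzegorz 1/4; Ireneusz 1/8; Nadia 1/32; Oleg 1/8; Pelagia 1/8; Tadeusz 1/4; Urszula 1/32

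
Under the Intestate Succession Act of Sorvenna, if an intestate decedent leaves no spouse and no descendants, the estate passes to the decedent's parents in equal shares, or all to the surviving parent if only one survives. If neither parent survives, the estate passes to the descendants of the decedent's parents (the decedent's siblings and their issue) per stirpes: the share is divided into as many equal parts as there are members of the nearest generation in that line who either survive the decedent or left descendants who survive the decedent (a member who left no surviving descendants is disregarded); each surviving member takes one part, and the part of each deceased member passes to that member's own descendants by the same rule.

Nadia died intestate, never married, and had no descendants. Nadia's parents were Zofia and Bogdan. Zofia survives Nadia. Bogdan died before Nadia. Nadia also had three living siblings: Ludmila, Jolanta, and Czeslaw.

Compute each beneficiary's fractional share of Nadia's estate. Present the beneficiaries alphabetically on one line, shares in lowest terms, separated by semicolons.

Only one parent, Zofia, survives, so Zofia takes the entire estate. The siblings take nothing because a surviving parent has priority.

Zofia 1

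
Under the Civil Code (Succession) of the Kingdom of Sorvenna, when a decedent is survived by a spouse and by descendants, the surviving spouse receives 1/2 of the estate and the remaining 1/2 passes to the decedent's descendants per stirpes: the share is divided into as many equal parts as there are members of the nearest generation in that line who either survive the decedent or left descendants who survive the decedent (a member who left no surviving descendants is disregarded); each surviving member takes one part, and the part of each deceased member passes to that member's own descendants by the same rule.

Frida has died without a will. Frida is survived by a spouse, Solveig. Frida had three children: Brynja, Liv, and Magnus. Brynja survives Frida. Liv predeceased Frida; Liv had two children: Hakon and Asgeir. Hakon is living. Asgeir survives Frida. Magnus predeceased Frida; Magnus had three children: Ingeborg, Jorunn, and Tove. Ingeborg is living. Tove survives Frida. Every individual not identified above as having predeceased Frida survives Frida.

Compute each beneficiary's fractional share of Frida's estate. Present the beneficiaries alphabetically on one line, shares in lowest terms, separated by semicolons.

Solveig, as surviving spouse, takes 1/2.
The remaining 1/2 passes to Frida's descendants per stirpes.
The 1/2 is divided into 3 equal shares of 1/6 among Brynja, Liv, Magnus.
Brynja is living and takes 1/6.
Liv predeceased; the 1/6 allotted to Liv's branch passes to Liv's issue by representation.
The 1/6 is divided into 2 equal shares of 1/12 among Hakon, Asgeir.
Hakon is living and takes 1/12.
Asgeir is living and takes 1/12.
Magnus predeceased; the 1/6 allotted to Magnus's branch passes to Magnus's issue by representation.
The 1/6 is divided into 3 equal shares of 1/18 among Ingeborg, Jorunn, Tove.
Ingeborg is living and takes 1/18.
Jorunn is living and takes 1/18.
Tove is living and takes 1/18.

Asgeir 1/12; Brynja 1/6; Hakon 1/12; Ingeborg 1/18; Jorunn 1/18; Solveig 1/2; Tove 1/18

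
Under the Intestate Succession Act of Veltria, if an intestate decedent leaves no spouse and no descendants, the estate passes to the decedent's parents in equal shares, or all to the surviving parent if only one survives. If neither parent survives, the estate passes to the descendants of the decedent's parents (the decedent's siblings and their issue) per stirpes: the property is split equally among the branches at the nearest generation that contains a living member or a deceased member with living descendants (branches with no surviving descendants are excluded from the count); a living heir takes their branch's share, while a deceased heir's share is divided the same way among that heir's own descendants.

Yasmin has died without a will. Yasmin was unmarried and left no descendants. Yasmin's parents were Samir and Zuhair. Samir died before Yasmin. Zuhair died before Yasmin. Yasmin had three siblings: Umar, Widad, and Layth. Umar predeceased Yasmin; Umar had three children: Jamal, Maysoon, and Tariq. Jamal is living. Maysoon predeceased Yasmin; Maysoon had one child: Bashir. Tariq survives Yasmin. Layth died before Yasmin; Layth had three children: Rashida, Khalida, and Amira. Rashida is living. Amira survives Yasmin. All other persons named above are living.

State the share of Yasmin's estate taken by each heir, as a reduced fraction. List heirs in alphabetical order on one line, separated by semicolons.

Neither parent survives and there are no descendants, so the estate passes to Yasmin's siblings and their issue per stirpes.
The estate is divided into 3 equal shares of 1/3 among Umar, Widad, Layth.
Umar predeceased; the 1/3 allotted to Umar's branch passes to Umar's issue by representation.
The 1/3 is divided into 3 equal shares of 1/9 among Jamal, Maysoon, Tariq.
Jamal is living and takes 1/9.
Maysoon predeceased; the 1/9 allotted to Maysoon's branch passes to Maysoon's issue by representation.
Bashir is the sole taker at this level and receives the full 1/9.
Tariq is living and takes 1/9.
Widad is living and takes 1/3.
Layth predeceased; the 1/3 allotted to Layth's branch passes to Layth's issue by representation.
The 1/3 is divided into 3 equal shares of 1/9 among Rashida, Khalida, Amira.
Rashida is living and takes 1/9.
Khalida is living and takes 1/9.
Amira is living and takes 1/9.

Amira 1/9; Bashir 1/9; Jamal 1/9; Khalida 1/9; Rashida 1/9; Tariq 1/9; Widad 1/3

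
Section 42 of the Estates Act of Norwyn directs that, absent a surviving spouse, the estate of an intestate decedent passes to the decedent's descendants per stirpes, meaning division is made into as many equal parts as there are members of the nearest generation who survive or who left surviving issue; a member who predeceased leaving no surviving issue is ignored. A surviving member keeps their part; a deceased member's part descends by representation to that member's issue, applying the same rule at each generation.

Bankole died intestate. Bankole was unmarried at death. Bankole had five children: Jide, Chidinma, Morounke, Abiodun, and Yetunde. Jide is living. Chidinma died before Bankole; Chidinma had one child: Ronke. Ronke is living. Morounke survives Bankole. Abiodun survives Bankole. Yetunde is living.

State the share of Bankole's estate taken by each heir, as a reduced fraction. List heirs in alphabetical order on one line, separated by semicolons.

Abiodun 1/5; Jide 1/5; Morounke 1/5; Ronke 1/5; Yetunde 1/5

There is no surviving spouse, so the entire estate passes to Bankole's descendants per stirpes.
The estate is divided into 5 equal shares of 1/5 among Jide, Chidinma, Morounke, Abiodun, Yetunde.
Jide is living and takes 1/5.
Chidinma predeceased; the 1/5 allotted to Chidinma's branch passes to Chidinma's issue by representation.
Ronke is the sole taker at this level and receives the full 1/5.
Morounke is living and takes 1/5.
Abiodun is living and takes 1/5.
Yetunde is living and takes 1/5.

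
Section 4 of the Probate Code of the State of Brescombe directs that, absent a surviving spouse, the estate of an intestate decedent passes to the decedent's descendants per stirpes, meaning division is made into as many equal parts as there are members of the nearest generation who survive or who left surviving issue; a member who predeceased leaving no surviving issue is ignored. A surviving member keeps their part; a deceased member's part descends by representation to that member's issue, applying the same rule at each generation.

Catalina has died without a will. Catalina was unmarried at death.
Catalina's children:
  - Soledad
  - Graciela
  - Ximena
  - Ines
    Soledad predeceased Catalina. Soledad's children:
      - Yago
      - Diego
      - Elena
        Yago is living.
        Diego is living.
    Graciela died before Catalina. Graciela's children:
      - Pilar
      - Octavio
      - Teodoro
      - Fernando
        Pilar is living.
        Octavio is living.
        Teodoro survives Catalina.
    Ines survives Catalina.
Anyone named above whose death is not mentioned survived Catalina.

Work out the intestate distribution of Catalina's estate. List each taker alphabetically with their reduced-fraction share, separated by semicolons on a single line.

There is no surviving spouse, so the entire estate passes to Catalina's descendants per stirpes.
The estate is divided into 4 equal shares of 1/4 among Soledad, Graciela, Ximena, Ines.
Soledad predeceased; the 1/4 allotted to Soledad's branch passes to Soledad's issue by representation.
The 1/4 is divided into 3 equal shares of 1/12 among Yago, Diego, Elena.
Yago is living and takes 1/12.
Diego is living and takes 1/12.
Elena is living and takes 1/12.
Graciela predeceased; the 1/4 allotted to Graciela's branch passes to Graciela's issue by representation.
The 1/4 is divided into 4 equal shares of 1/16 among Pilar, Octavio, Teodoro, Fernando.
Pilar is living and takes 1/16.
Octavio is living and takes 1/16.
Teodoro is living and takes 1/16.
Fernando is living and takes 1/16.
Ximena is living and takes 1/4.
Ines is living and takes 1/4.

Diego 1/12; Elena 1/12; Fernando 1/16; Ines 1/4; Octavio 1/16; Pilar 1/16; Teodoro 1/16; Ximena 1/4; Yago 1/12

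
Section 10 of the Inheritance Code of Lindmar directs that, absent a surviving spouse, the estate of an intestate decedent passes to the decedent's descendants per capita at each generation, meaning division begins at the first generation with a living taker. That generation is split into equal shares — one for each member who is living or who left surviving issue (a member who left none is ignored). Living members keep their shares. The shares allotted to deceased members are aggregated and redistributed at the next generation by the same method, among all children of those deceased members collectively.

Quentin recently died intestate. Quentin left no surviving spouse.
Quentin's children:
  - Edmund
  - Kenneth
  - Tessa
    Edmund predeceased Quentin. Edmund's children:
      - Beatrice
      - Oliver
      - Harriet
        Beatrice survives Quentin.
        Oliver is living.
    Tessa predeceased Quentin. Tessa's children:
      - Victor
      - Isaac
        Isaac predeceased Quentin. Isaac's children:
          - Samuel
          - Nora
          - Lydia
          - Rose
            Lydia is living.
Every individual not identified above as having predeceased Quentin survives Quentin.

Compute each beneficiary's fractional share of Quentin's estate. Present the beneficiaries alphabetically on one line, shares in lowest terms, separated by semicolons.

Beatrice 2/15; Harriet 2/15; Kenneth 1/3; Lydia 1/30; Nora 1/30; Oliver 2/15; Rose 1/30; Samuel 1/30; Victor 2/15

There is no surviving spouse, so the entire estate passes to Quentin's descendants per capita at each generation.
At generation 1 (Edmund, Kenneth, Tessa) there are 3 shares of (1)/3 = 1/3 each.
Living: Kenneth — each takes 1/3.
Deceased: Edmund and Tessa. Their combined 2/3 is pooled and carried to generation 2.
At generation 2 (Beatrice, Oliver, Harriet, Victor, Isaac) there are 5 shares of (2/3)/5 = 2/15 each.
Living: Beatrice, Oliver, Harriet, and Victor — each takes 2/15.
Deceased: Isaac. That 2/15 share is carried to generation 3.
At generation 3 (Samuel, Nora, Lydia, Rose) there are 4 shares of (2/15)/4 = 1/30 each.
Living: Samuel, Nora, Lydia, and Rose — each takes 1/30.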